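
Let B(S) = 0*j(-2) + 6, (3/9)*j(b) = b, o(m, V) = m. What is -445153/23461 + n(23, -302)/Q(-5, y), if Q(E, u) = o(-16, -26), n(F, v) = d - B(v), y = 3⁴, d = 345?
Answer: -15075727/375376 ≈ -40.162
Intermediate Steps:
j(b) = 3*b
y = 81
B(S) = 6 (B(S) = 0*(3*(-2)) + 6 = 0*(-6) + 6 = 0 + 6 = 6)
n(F, v) = 339 (n(F, v) = 345 - 1*6 = 345 - 6 = 339)
Q(E, u) = -16
-445153/23461 + n(23, -302)/Q(-5, y) = -445153/23461 + 339/(-16) = -445153*1/23461 + 339*(-1/16) = -445153/23461 - 339/16 = -15075727/375376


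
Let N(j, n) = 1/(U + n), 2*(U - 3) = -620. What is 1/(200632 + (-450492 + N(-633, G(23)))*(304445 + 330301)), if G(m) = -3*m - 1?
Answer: -377/107802319123546 ≈ -3.4971e-12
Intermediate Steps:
U = -307 (U = 3 + (½)*(-620) = 3 - 310 = -307)
G(m) = -1 - 3*m
N(j, n) = 1/(-307 + n)
1/(200632 + (-450492 + N(-633, G(23)))*(304445 + 330301)) = 1/(200632 + (-450492 + 1/(-307 + (-1 - 3*23)))*(304445 + 330301)) = 1/(200632 + (-450492 + 1/(-307 + (-1 - 69)))*634746) = 1/(200632 + (-450492 + 1/(-307 - 70))*634746) = 1/(200632 + (-450492 + 1/(-377))*634746) = 1/(200632 + (-450492 - 1/377)*634746) = 1/(200632 - 169835485/377*634746) = 1/(200632 - 107802394761810/377) = 1/(-107802319123546/377) = -377/107802319123546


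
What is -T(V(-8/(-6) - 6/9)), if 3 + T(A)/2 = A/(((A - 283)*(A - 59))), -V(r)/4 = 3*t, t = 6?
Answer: 279174/46505 ≈ 6.0031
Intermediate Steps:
V(r) = -72 (V(r) = -12*6 = -4*18 = -72)
T(A) = -6 + 2*A/((-283 + A)*(-59 + A)) (T(A) = -6 + 2*(A/(((A - 283)*(A - 59)))) = -6 + 2*(A/(((-283 + A)*(-59 + A)))) = -6 + 2*(A*(1/((-283 + A)*(-59 + A)))) = -6 + 2*(A/((-283 + A)*(-59 + A))) = -6 + 2*A/((-283 + A)*(-59 + A)))
-T(V(-8/(-6) - 6/9)) = -2*(-50091 - 3*(-72)² + 1027*(-72))/(16697 + (-72)² - 342*(-72)) = -2*(-50091 - 3*5184 - 73944)/(16697 + 5184 + 24624) = -2*(-50091 - 15552 - 73944)/46505 = -2*(-139587)/46505 = -1*(-279174/46505) = 279174/46505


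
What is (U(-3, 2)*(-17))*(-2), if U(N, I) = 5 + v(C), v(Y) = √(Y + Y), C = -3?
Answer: 170 + 34*I*√6 ≈ 170.0 + 83.283*I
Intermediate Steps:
v(Y) = √2*√Y (v(Y) = √(2*Y) = √2*√Y)
U(N, I) = 5 + I*√6 (U(N, I) = 5 + √2*√(-3) = 5 + √2*(I*√3) = 5 + I*√6)
(U(-3, 2)*(-17))*(-2) = ((5 + I*√6)*(-17))*(-2) = (-85 - 17*I*√6)*(-2) = 170 + 34*I*√6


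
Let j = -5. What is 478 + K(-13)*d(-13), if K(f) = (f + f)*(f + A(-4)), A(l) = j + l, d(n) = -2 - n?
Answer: 6770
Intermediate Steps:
A(l) = -5 + l
K(f) = 2*f*(-9 + f) (K(f) = (f + f)*(f + (-5 - 4)) = (2*f)*(f - 9) = (2*f)*(-9 + f) = 2*f*(-9 + f))
478 + K(-13)*d(-13) = 478 + (2*(-13)*(-9 - 13))*(-2 - 1*(-13)) = 478 + (2*(-13)*(-22))*(-2 + 13) = 478 + 572*11 = 478 + 6292 = 6770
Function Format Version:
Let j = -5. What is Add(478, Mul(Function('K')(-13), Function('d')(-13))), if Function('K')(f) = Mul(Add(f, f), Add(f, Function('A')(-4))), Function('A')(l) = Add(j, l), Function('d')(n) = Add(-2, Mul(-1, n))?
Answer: 6770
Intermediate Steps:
Function('A')(l) = Add(-5, l)
Function('K')(f) = Mul(2, f, Add(-9, f)) (Function('K')(f) = Mul(Add(f, f), Add(f, Add(-5, -4))) = Mul(Mul(2, f), Add(f, -9)) = Mul(Mul(2, f), Add(-9, f)) = Mul(2, f, Add(-9, f)))
Add(478, Mul(Function('K')(-13), Function('d')(-13))) = Add(478, Mul(Mul(2, -13, Add(-9, -13)), Add(-2, Mul(-1, -13)))) = Add(478, Mul(Mul(2, -13, -22), Add(-2, 13))) = Add(478, Mul(572, 11)) = Add(478, 6292) = 6770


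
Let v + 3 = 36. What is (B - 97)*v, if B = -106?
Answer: -6699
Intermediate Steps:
v = 33 (v = -3 + 36 = 33)
(B - 97)*v = (-106 - 97)*33 = -203*33 = -6699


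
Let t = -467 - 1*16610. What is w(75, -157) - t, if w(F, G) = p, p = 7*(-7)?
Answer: 17028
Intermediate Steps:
p = -49
t = -17077 (t = -467 - 16610 = -17077)
w(F, G) = -49
w(75, -157) - t = -49 - 1*(-17077) = -49 + 17077 = 17028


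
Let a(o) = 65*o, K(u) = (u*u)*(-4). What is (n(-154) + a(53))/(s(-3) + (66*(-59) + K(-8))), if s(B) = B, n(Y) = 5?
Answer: -3450/4153 ≈ -0.83072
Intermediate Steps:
K(u) = -4*u² (K(u) = u²*(-4) = -4*u²)
(n(-154) + a(53))/(s(-3) + (66*(-59) + K(-8))) = (5 + 65*53)/(-3 + (66*(-59) - 4*(-8)²)) = (5 + 3445)/(-3 + (-3894 - 4*64)) = 3450/(-3 + (-3894 - 256)) = 3450/(-3 - 4150) = 3450/(-4153) = 3450*(-1/4153) = -3450/4153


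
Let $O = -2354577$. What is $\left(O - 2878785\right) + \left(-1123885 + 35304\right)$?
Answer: $-6321943$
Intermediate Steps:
$\left(O - 2878785\right) + \left(-1123885 + 35304\right) = \left(-2354577 - 2878785\right) + \left(-1123885 + 35304\right) = -5233362 - 1088581 = -6321943$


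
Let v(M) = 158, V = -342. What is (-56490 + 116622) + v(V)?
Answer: 60290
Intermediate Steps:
(-56490 + 116622) + v(V) = (-56490 + 116622) + 158 = 60132 + 158 = 60290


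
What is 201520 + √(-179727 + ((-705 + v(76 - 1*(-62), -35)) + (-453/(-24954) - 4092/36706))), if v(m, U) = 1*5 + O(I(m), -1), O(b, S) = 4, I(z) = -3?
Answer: 201520 + I*√4204787822025284930818/152660254 ≈ 2.0152e+5 + 424.76*I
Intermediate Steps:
v(m, U) = 9 (v(m, U) = 1*5 + 4 = 5 + 4 = 9)
201520 + √(-179727 + ((-705 + v(76 - 1*(-62), -35)) + (-453/(-24954) - 4092/36706))) = 201520 + √(-179727 + ((-705 + 9) + (-453/(-24954) - 4092/36706))) = 201520 + √(-179727 + (-696 + (-453*(-1/24954) - 4092*1/36706))) = 201520 + √(-179727 + (-696 + (151/8318 - 2046/18353))) = 201520 + √(-179727 + (-696 - 14247325/152660254)) = 201520 + √(-179727 - 106265784109/152660254) = 201520 + √(-27543435254767/152660254) = 201520 + I*√4204787822025284930818/152660254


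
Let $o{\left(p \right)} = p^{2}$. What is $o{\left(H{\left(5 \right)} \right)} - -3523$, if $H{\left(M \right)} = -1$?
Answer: $3524$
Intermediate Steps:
$o{\left(H{\left(5 \right)} \right)} - -3523 = \left(-1\right)^{2} - -3523 = 1 + 3523 = 3524$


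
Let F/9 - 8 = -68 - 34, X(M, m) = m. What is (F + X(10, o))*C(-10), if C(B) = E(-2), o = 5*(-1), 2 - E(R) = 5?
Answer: 2553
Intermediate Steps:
E(R) = -3 (E(R) = 2 - 1*5 = 2 - 5 = -3)
o = -5
C(B) = -3
F = -846 (F = 72 + 9*(-68 - 34) = 72 + 9*(-102) = 72 - 918 = -846)
(F + X(10, o))*C(-10) = (-846 - 5)*(-3) = -851*(-3) = 2553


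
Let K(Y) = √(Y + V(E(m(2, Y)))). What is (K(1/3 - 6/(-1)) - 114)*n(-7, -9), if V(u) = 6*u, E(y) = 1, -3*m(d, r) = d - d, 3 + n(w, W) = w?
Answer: 1140 - 10*√111/3 ≈ 1104.9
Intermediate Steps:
n(w, W) = -3 + w
m(d, r) = 0 (m(d, r) = -(d - d)/3 = -⅓*0 = 0)
K(Y) = √(6 + Y) (K(Y) = √(Y + 6*1) = √(Y + 6) = √(6 + Y))
(K(1/3 - 6/(-1)) - 114)*n(-7, -9) = (√(6 + (1/3 - 6/(-1))) - 114)*(-3 - 7) = (√(6 + (1*(⅓) - 6*(-1))) - 114)*(-10) = (√(6 + (⅓ + 6)) - 114)*(-10) = (√(6 + 19/3) - 114)*(-10) = (√(37/3) - 114)*(-10) = (√111/3 - 114)*(-10) = (-114 + √111/3)*(-10) = 1140 - 10*√111/3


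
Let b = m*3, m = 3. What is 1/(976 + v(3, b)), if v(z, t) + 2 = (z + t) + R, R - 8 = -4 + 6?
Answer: 1/996 ≈ 0.0010040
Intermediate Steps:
R = 10 (R = 8 + (-4 + 6) = 8 + 2 = 10)
b = 9 (b = 3*3 = 9)
v(z, t) = 8 + t + z (v(z, t) = -2 + ((z + t) + 10) = -2 + ((t + z) + 10) = -2 + (10 + t + z) = 8 + t + z)
1/(976 + v(3, b)) = 1/(976 + (8 + 9 + 3)) = 1/(976 + 20) = 1/996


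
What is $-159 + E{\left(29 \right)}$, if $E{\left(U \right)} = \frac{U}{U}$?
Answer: $-158$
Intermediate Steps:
$E{\left(U \right)} = 1$
$-159 + E{\left(29 \right)} = -159 + 1 = -158$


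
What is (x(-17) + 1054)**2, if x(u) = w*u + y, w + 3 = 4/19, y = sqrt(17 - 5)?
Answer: 437943661/361 + 83708*sqrt(3)/19 ≈ 1.2208e+6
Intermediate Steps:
y = 2*sqrt(3) (y = sqrt(12) = 2*sqrt(3) ≈ 3.4641)
w = -53/19 (w = -3 + 4/19 = -53/19 ≈ -2.7895)
x(u) = 2*sqrt(3) - 53*u/19 (x(u) = -53*u/19 + 2*sqrt(3) = 2*sqrt(3) - 53*u/19)
(x(-17) + 1054)**2 = ((2*sqrt(3) - 53/19*(-17)) + 1054)**2 = ((2*sqrt(3) + 901/19) + 1054)**2 = ((901/19 + 2*sqrt(3)) + 1054)**2 = (20927/19 + 2*sqrt(3))**2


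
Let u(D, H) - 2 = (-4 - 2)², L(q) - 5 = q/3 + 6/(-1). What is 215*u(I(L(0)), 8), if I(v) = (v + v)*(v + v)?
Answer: 8170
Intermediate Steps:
L(q) = -1 + q/3 (L(q) = 5 + (q/3 + 6/(-1)) = 5 + (q*(⅓) + 6*(-1)) = 5 + (q/3 - 6) = 5 + (-6 + q/3) = -1 + q/3)
I(v) = 4*v² (I(v) = (2*v)*(2*v) = 4*v²)
u(D, H) = 38 (u(D, H) = 2 + (-4 - 2)² = 2 + (-6)² = 2 + 36 = 38)
215*u(I(L(0)), 8) = 215*38 = 8170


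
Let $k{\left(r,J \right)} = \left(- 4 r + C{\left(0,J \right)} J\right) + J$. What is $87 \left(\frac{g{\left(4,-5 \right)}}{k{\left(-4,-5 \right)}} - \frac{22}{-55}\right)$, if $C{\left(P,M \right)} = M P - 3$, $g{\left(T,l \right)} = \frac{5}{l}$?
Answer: $\frac{4089}{130} \approx 31.454$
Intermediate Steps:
$C{\left(P,M \right)} = -3 + M P$
$k{\left(r,J \right)} = - 4 r - 2 J$ ($k{\left(r,J \right)} = \left(- 4 r + \left(-3 + J 0\right) J\right) + J = \left(- 4 r + \left(-3 + 0\right) J\right) + J = \left(- 4 r - 3 J\right) + J = - 4 r - 2 J$)
$87 \left(\frac{g{\left(4,-5 \right)}}{k{\left(-4,-5 \right)}} - \frac{22}{-55}\right) = 87 \left(\frac{5 \frac{1}{-5}}{\left(-4\right) \left(-4\right) - -10} - \frac{22}{-55}\right) = 87 \left(\frac{5 \left(- \frac{1}{5}\right)}{16 + 10} - - \frac{2}{5}\right) = 87 \left(- \frac{1}{26} + \frac{2}{5}\right) = 87 \cdot \frac{47}{130} = \frac{4089}{130}$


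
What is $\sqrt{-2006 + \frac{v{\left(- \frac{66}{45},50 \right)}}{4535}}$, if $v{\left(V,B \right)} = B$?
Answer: $\frac{2 i \sqrt{412556206}}{907} \approx 44.788 i$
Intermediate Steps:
$\sqrt{-2006 + \frac{v{\left(- \frac{66}{45},50 \right)}}{4535}} = \sqrt{-2006 + \frac{50}{4535}} = \sqrt{-2006 + 50 \cdot \frac{1}{4535}} = \sqrt{-2006 + \frac{10}{907}} = \sqrt{- \frac{1819432}{907}} = \frac{2 i \sqrt{412556206}}{907}$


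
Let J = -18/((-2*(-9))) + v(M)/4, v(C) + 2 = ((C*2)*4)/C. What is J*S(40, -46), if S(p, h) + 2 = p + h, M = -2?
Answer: -4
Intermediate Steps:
v(C) = 6 (v(C) = -2 + ((C*2)*4)/C = -2 + ((2*C)*4)/C = -2 + (8*C)/C = -2 + 8 = 6)
S(p, h) = -2 + h + p (S(p, h) = -2 + (p + h) = -2 + (h + p) = -2 + h + p)
J = ½ (J = -18/((-2*(-9))) + 6/4 = -18/18 + 6*(¼) = -18*1/18 + 3/2 = -1 + 3/2 = ½ ≈ 0.50000)
J*S(40, -46) = (-2 - 46 + 40)/2 = (½)*(-8) = -4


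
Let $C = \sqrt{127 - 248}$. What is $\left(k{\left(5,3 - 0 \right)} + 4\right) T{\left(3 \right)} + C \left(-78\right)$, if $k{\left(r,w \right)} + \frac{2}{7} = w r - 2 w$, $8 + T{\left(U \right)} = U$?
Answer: $- \frac{445}{7} - 858 i \approx -63.571 - 858.0 i$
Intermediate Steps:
$T{\left(U \right)} = -8 + U$
$k{\left(r,w \right)} = - \frac{2}{7} - 2 w + r w$ ($k{\left(r,w \right)} = - \frac{2}{7} + \left(w r - 2 w\right) = - \frac{2}{7} + \left(r w - 2 w\right) = - \frac{2}{7} + \left(- 2 w + r w\right) = - \frac{2}{7} - 2 w + r w$)
$C = 11 i$ ($C = \sqrt{-121} = 11 i \approx 11.0 i$)
$\left(k{\left(5,3 - 0 \right)} + 4\right) T{\left(3 \right)} + C \left(-78\right) = \left(\left(- \frac{2}{7} - 2 \left(3 - 0\right) + 5 \left(3 - 0\right)\right) + 4\right) \left(-8 + 3\right) + 11 i \left(-78\right) = \left(\left(- \frac{2}{7} - 2 \left(3 + 0\right) + 5 \left(3 + 0\right)\right) + 4\right) \left(-5\right) - 858 i = \left(\left(- \frac{2}{7} - 6 + 5 \cdot 3\right) + 4\right) \left(-5\right) - 858 i = \left(\left(- \frac{2}{7} - 6 + 15\right) + 4\right) \left(-5\right) - 858 i = \left(\frac{61}{7} + 4\right) \left(-5\right) - 858 i = \frac{89}{7} \left(-5\right) - 858 i = - \frac{445}{7} - 858 i$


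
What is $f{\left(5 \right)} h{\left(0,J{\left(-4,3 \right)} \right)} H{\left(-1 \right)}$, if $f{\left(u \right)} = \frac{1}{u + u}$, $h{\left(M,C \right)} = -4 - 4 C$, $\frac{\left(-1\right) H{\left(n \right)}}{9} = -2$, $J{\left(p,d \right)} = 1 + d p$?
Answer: $72$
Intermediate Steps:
$H{\left(n \right)} = 18$ ($H{\left(n \right)} = \left(-9\right) \left(-2\right) = 18$)
$f{\left(u \right)} = \frac{1}{2 u}$
$f{\left(5 \right)} h{\left(0,J{\left(-4,3 \right)} \right)} H{\left(-1 \right)} = \frac{1}{2 \cdot 5} \left(-4 - 4 \left(1 + 3 \left(-4\right)\right)\right) 18 = \frac{1}{2} \cdot \frac{1}{5} \left(-4 - 4 \left(1 - 12\right)\right) 18 = \frac{-4 - -44}{10} \cdot 18 = \frac{-4 + 44}{10} \cdot 18 = \frac{1}{10} \cdot 40 \cdot 18 = 4 \cdot 18 = 72$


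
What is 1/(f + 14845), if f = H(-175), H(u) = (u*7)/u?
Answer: 1/14852 ≈ 6.7331e-5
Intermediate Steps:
H(u) = 7 (H(u) = (7*u)/u = 7)
f = 7
1/(f + 14845) = 1/(7 + 14845) = 1/14852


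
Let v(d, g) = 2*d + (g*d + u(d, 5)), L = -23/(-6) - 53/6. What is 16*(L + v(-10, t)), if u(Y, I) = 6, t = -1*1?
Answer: -144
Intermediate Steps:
t = -1
L = -5 (L = -23*(-⅙) - 53*⅙ = 23/6 - 53/6 = -5)
v(d, g) = 6 + 2*d + d*g (v(d, g) = 2*d + (g*d + 6) = 2*d + (d*g + 6) = 2*d + (6 + d*g) = 6 + 2*d + d*g)
16*(L + v(-10, t)) = 16*(-5 + (6 + 2*(-10) - 10*(-1))) = 16*(-5 + (6 - 20 + 10)) = 16*(-5 - 4) = 16*(-9) = -144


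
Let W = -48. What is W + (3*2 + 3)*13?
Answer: 69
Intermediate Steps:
W + (3*2 + 3)*13 = -48 + (3*2 + 3)*13 = -48 + (6 + 3)*13 = -48 + 9*13 = -48 + 117 = 69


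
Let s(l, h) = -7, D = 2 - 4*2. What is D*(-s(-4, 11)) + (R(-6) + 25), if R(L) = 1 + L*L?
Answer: 20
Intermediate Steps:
R(L) = 1 + L²
D = -6 (D = 2 - 8 = -6)
D*(-s(-4, 11)) + (R(-6) + 25) = -(-6)*(-7) + ((1 + (-6)²) + 25) = -6*7 + ((1 + 36) + 25) = -42 + (37 + 25) = -42 + 62 = 20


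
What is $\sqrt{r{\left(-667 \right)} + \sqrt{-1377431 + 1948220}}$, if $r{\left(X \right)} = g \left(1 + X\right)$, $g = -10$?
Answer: $\sqrt{6660 + 3 \sqrt{63421}} \approx 86.113$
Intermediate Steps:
$r{\left(X \right)} = -10 - 10 X$ ($r{\left(X \right)} = - 10 \left(1 + X\right) = -10 - 10 X$)
$\sqrt{r{\left(-667 \right)} + \sqrt{-1377431 + 1948220}} = \sqrt{\left(-10 - -6670\right) + \sqrt{-1377431 + 1948220}} = \sqrt{\left(-10 + 6670\right) + \sqrt{570789}} = \sqrt{6660 + 3 \sqrt{63421}}$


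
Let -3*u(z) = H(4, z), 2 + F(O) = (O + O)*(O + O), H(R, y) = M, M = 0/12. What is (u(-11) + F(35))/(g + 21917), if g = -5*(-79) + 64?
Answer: 2449/11188 ≈ 0.21890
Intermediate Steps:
M = 0 (M = 0*(1/12) = 0)
H(R, y) = 0
F(O) = -2 + 4*O² (F(O) = -2 + (O + O)*(O + O) = -2 + (2*O)*(2*O) = -2 + 4*O²)
u(z) = 0 (u(z) = -⅓*0 = 0)
g = 459 (g = 395 + 64 = 459)
(u(-11) + F(35))/(g + 21917) = (0 + (-2 + 4*35²))/(459 + 21917) = (0 + (-2 + 4*1225))/22376 = (0 + (-2 + 4900))*(1/22376) = (0 + 4898)*(1/22376) = 4898*(1/22376) = 2449/11188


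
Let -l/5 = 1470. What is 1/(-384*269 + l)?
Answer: -1/110646 ≈ -9.0378e-6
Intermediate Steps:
l = -7350 (l = -5*1470 = -7350)
1/(-384*269 + l) = 1/(-384*269 - 7350) = 1/(-103296 - 7350) = 1/(-110646) = -1/110646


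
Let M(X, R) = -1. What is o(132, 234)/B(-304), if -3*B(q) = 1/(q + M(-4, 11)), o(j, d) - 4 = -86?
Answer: -75030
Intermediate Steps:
o(j, d) = -82 (o(j, d) = 4 - 86 = -82)
B(q) = -1/(3*(-1 + q)) (B(q) = -1/(3*(q - 1)) = -1/(3*(-1 + q)))
o(132, 234)/B(-304) = -82/((-1/(-3 + 3*(-304)))) = -82/((-1/(-3 - 912))) = -82/((-1/(-915))) = -82/((-1*(-1/915))) = -82/1/915 = -82*915 = -75030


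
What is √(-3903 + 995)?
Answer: 2*I*√727 ≈ 53.926*I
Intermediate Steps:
√(-3903 + 995) = √(-2908) = 2*I*√727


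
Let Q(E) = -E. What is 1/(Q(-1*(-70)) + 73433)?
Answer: 1/73363 ≈ 1.3631e-5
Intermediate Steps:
1/(Q(-1*(-70)) + 73433) = 1/(-(-1)*(-70) + 73433) = 1/(-1*70 + 73433) = 1/(-70 + 73433) = 1/73363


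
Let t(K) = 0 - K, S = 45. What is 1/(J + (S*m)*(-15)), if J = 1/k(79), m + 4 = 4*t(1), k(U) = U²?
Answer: 6241/33701401 ≈ 0.00018519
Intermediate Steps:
t(K) = -K
m = -8 (m = -4 + 4*(-1*1) = -4 + 4*(-1) = -4 - 4 = -8)
J = 1/6241 (J = 1/(79²) = 1/6241 ≈ 0.00016023)
1/(J + (S*m)*(-15)) = 1/(1/6241 + (45*(-8))*(-15)) = 1/(1/6241 - 360*(-15)) = 1/(1/6241 + 5400) = 1/(33701401/6241) = 6241/33701401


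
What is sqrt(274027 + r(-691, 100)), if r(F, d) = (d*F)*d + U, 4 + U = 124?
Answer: 3*I*sqrt(737317) ≈ 2576.0*I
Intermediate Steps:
U = 120 (U = -4 + 124 = 120)
r(F, d) = 120 + F*d**2 (r(F, d) = (d*F)*d + 120 = (F*d)*d + 120 = F*d**2 + 120 = 120 + F*d**2)
sqrt(274027 + r(-691, 100)) = sqrt(274027 + (120 - 691*100**2)) = sqrt(274027 + (120 - 691*10000)) = sqrt(274027 + (120 - 6910000)) = sqrt(274027 - 6909880) = sqrt(-6635853) = 3*I*sqrt(737317)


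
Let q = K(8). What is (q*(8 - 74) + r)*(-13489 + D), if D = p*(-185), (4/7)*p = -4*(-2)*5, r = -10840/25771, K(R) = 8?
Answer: 360044398392/25771 ≈ 1.3971e+7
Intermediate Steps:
r = -10840/25771 (r = -10840*1/25771 = -10840/25771 ≈ -0.42063)
q = 8
p = 70 (p = 7*(-4*(-2)*5)/4 = 7*(8*5)/4 = (7/4)*40 = 70)
D = -12950 (D = 70*(-185) = -12950)
(q*(8 - 74) + r)*(-13489 + D) = (8*(8 - 74) - 10840/25771)*(-13489 - 12950) = (8*(-66) - 10840/25771)*(-26439) = (-528 - 10840/25771)*(-26439) = -13617928/25771*(-26439) = 360044398392/25771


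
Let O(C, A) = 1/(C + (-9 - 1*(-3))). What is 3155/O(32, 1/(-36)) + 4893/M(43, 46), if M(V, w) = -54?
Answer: 1474909/18 ≈ 81939.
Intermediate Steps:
O(C, A) = 1/(-6 + C) (O(C, A) = 1/(C + (-9 + 3)) = 1/(C - 6) = 1/(-6 + C))
3155/O(32, 1/(-36)) + 4893/M(43, 46) = 3155/(1/(-6 + 32)) + 4893/(-54) = 3155/(1/26) + 4893*(-1/54) = 3155/(1/26) - 1631/18 = 3155*26 - 1631/18 = 82030 - 1631/18 = 1474909/18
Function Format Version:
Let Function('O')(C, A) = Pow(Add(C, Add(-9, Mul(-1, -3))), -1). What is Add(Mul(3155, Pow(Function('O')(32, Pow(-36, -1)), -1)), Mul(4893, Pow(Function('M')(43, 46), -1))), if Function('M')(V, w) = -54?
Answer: Rational(1474909, 18) ≈ 81939.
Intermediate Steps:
Function('O')(C, A) = Pow(Add(-6, C), -1) (Function('O')(C, A) = Pow(Add(C, Add(-9, 3)), -1) = Pow(Add(C, -6), -1) = Pow(Add(-6, C), -1))
Add(Mul(3155, Pow(Function('O')(32, Pow(-36, -1)), -1)), Mul(4893, Pow(Function('M')(43, 46), -1))) = Add(Mul(3155, Pow(Pow(Add(-6, 32), -1), -1)), Mul(4893, Pow(-54, -1))) = Add(Mul(3155, Pow(Pow(26, -1), -1)), Mul(4893, Rational(-1, 54))) = Add(Mul(3155, Pow(Rational(1, 26), -1)), Rational(-1631, 18)) = Add(Mul(3155, 26), Rational(-1631, 18)) = Add(82030, Rational(-1631, 18)) = Rational(1474909, 18)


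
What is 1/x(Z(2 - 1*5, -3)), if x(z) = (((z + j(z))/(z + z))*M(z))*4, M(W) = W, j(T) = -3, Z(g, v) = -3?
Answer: -1/12 ≈ -0.083333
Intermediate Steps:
x(z) = -6 + 2*z (x(z) = (((z - 3)/(z + z))*z)*4 = (((-3 + z)/((2*z)))*z)*4 = (((-3 + z)*(1/(2*z)))*z)*4 = (((-3 + z)/(2*z))*z)*4 = (-3/2 + z/2)*4 = -6 + 2*z)
1/x(Z(2 - 1*5, -3)) = 1/(-6 + 2*(-3)) = 1/(-6 - 6) = 1/(-12) = -1/12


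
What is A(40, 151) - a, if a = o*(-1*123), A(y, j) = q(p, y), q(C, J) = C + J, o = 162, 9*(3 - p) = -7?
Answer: 179728/9 ≈ 19970.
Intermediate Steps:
p = 34/9 (p = 3 - ⅑*(-7) = 3 + 7/9 = 34/9 ≈ 3.7778)
A(y, j) = 34/9 + y
a = -19926 (a = 162*(-1*123) = 162*(-123) = -19926)
A(40, 151) - a = (34/9 + 40) - 1*(-19926) = 394/9 + 19926 = 179728/9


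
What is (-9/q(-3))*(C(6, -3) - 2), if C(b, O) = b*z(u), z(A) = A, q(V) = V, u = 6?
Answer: 102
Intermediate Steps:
C(b, O) = 6*b (C(b, O) = b*6 = 6*b)
(-9/q(-3))*(C(6, -3) - 2) = (-9/(-3))*(6*6 - 2) = (-9*(-⅓))*(36 - 2) = 3*34 = 102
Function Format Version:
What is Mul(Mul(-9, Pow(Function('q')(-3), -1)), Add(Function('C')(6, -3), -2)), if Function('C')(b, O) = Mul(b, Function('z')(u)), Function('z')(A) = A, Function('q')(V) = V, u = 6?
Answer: 102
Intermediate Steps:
Function('C')(b, O) = Mul(6, b) (Function('C')(b, O) = Mul(b, 6) = Mul(6, b))
Mul(Mul(-9, Pow(Function('q')(-3), -1)), Add(Function('C')(6, -3), -2)) = Mul(Mul(-9, Pow(-3, -1)), Add(Mul(6, 6), -2)) = Mul(Mul(-9, Rational(-1, 3)), Add(36, -2)) = Mul(3, 34) = 102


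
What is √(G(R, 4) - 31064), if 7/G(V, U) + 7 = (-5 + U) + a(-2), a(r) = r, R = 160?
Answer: I*√3106470/10 ≈ 176.25*I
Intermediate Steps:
G(V, U) = 7/(-14 + U) (G(V, U) = 7/(-7 + ((-5 + U) - 2)) = 7/(-7 + (-7 + U)) = 7/(-14 + U))
√(G(R, 4) - 31064) = √(7/(-14 + 4) - 31064) = √(7/(-10) - 31064) = √(7*(-⅒) - 31064) = √(-7/10 - 31064) = √(-310647/10) = I*√3106470/10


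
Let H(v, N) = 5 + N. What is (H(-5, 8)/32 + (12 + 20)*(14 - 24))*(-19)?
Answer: 194313/32 ≈ 6072.3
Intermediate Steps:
(H(-5, 8)/32 + (12 + 20)*(14 - 24))*(-19) = ((5 + 8)/32 + (12 + 20)*(14 - 24))*(-19) = (13*(1/32) + 32*(-10))*(-19) = (13/32 - 320)*(-19) = -10227/32*(-19) = 194313/32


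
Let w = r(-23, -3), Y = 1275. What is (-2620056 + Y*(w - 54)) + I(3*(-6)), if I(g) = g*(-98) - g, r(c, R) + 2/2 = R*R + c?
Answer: -2706249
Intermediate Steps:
r(c, R) = -1 + c + R² (r(c, R) = -1 + (R*R + c) = -1 + (R² + c) = -1 + (c + R²) = -1 + c + R²)
w = -15 (w = -1 - 23 + (-3)² = -1 - 23 + 9 = -15)
I(g) = -99*g (I(g) = -98*g - g = -99*g)
(-2620056 + Y*(w - 54)) + I(3*(-6)) = (-2620056 + 1275*(-15 - 54)) - 297*(-6) = (-2620056 + 1275*(-69)) - 99*(-18) = (-2620056 - 87975) + 1782 = -2708031 + 1782 = -2706249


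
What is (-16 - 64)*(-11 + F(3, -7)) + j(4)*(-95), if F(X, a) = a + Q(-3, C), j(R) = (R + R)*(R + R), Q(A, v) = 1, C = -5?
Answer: -4720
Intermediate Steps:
j(R) = 4*R**2 (j(R) = (2*R)*(2*R) = 4*R**2)
F(X, a) = 1 + a (F(X, a) = a + 1 = 1 + a)
(-16 - 64)*(-11 + F(3, -7)) + j(4)*(-95) = (-16 - 64)*(-11 + (1 - 7)) + (4*4**2)*(-95) = -80*(-11 - 6) + (4*16)*(-95) = -80*(-17) + 64*(-95) = 1360 - 6080 = -4720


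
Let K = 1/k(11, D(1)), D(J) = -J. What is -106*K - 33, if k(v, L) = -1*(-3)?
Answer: -205/3 ≈ -68.333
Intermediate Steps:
k(v, L) = 3
K = ⅓ (K = 1/3 = ⅓ ≈ 0.33333)
-106*K - 33 = -106*⅓ - 33 = -106/3 - 33 = -205/3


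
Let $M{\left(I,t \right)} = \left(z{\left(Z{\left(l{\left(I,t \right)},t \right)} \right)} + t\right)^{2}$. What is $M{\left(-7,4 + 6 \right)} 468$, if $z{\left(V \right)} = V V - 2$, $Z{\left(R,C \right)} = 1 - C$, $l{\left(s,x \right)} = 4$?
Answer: $3707028$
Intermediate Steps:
$z{\left(V \right)} = -2 + V^{2}$ ($z{\left(V \right)} = V^{2} - 2 = -2 + V^{2}$)
$M{\left(I,t \right)} = \left(-2 + t + \left(1 - t\right)^{2}\right)^{2}$ ($M{\left(I,t \right)} = \left(\left(-2 + \left(1 - t\right)^{2}\right) + t\right)^{2} = \left(-2 + t + \left(1 - t\right)^{2}\right)^{2}$)
$M{\left(-7,4 + 6 \right)} 468 = \left(-2 + \left(4 + 6\right) + \left(-1 + \left(4 + 6\right)\right)^{2}\right)^{2} \cdot 468 = \left(-2 + 10 + \left(-1 + 10\right)^{2}\right)^{2} \cdot 468 = \left(-2 + 10 + 9^{2}\right)^{2} \cdot 468 = \left(-2 + 10 + 81\right)^{2} \cdot 468 = 89^{2} \cdot 468 = 7921 \cdot 468 = 3707028$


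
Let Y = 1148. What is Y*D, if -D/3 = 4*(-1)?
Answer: 13776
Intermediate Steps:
D = 12 (D = -12*(-1) = -3*(-4) = 12)
Y*D = 1148*12 = 13776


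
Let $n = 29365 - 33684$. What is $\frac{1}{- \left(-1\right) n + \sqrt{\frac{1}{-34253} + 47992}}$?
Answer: $- \frac{147938707}{637303405558} - \frac{5 \sqrt{2252299130147}}{637303405558} \approx -0.00024391$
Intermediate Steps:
$n = -4319$
$\frac{1}{- \left(-1\right) n + \sqrt{\frac{1}{-34253} + 47992}} = \frac{1}{- \left(-1\right) \left(-4319\right) + \sqrt{\frac{1}{-34253} + 47992}} = \frac{1}{\left(-1\right) 4319 + \sqrt{- \frac{1}{34253} + 47992}} = \frac{1}{-4319 + \sqrt{\frac{1643869975}{34253}}} = \frac{1}{-4319 + \frac{5 \sqrt{2252299130147}}{34253}}$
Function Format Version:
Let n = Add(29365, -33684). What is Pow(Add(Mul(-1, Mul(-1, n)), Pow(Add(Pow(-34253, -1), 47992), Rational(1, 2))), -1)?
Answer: Add(Rational(-147938707, 637303405558), Mul(Rational(-5, 637303405558), Pow(2252299130147, Rational(1, 2)))) ≈ -0.00024391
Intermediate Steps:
n = -4319
Pow(Add(Mul(-1, Mul(-1, n)), Pow(Add(Pow(-34253, -1), 47992), Rational(1, 2))), -1) = Pow(Add(Mul(-1, Mul(-1, -4319)), Pow(Add(Pow(-34253, -1), 47992), Rational(1, 2))), -1) = Pow(Add(Mul(-1, 4319), Pow(Add(Rational(-1, 34253), 47992), Rational(1, 2))), -1) = Pow(Add(-4319, Pow(Rational(1643869975, 34253), Rational(1, 2))), -1) = Pow(Add(-4319, Mul(Rational(5, 34253), Pow(2252299130147, Rational(1, 2)))), -1)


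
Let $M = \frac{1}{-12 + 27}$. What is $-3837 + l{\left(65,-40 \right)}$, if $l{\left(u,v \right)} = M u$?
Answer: $- \frac{11498}{3} \approx -3832.7$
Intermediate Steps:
$M = \frac{1}{15} \approx 0.066667$
$l{\left(u,v \right)} = \frac{u}{15}$
$-3837 + l{\left(65,-40 \right)} = -3837 + \frac{1}{15} \cdot 65 = -3837 + \frac{13}{3} = - \frac{11498}{3}$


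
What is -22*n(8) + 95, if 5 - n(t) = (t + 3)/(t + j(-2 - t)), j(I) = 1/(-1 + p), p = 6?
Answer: 595/41 ≈ 14.512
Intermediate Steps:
j(I) = ⅕ (j(I) = 1/(-1 + 6) = 1/5 = ⅕)
n(t) = 5 - (3 + t)/(⅕ + t) (n(t) = 5 - (t + 3)/(t + ⅕) = 5 - (3 + t)/(⅕ + t))
-22*n(8) + 95 = -220*(-1 + 2*8)/(1 + 5*8) + 95 = -220*(-1 + 16)/(1 + 40) + 95 = -220*15/41 + 95 = -22*150/41 + 95 = -3300/41 + 95 = 595/41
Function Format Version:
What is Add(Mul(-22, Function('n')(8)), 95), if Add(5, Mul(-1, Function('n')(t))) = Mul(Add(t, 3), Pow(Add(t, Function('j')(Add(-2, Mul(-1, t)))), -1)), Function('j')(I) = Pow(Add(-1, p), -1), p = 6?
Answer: Rational(595, 41) ≈ 14.512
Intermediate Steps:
Function('j')(I) = Rational(1, 5) (Function('j')(I) = Pow(Add(-1, 6), -1) = Pow(5, -1) = Rational(1, 5))
Function('n')(t) = Add(5, Mul(-1, Pow(Add(Rational(1, 5), t), -1), Add(3, t))) (Function('n')(t) = Add(5, Mul(-1, Mul(Add(t, 3), Pow(Add(t, Rational(1, 5)), -1)))) = Add(5, Mul(-1, Mul(Add(3, t), Pow(Add(Rational(1, 5), t), -1)))) = Add(5, Mul(-1, Mul(Pow(Add(Rational(1, 5), t), -1), Add(3, t)))) = Add(5, Mul(-1, Pow(Add(Rational(1, 5), t), -1), Add(3, t))))
Add(Mul(-22, Function('n')(8)), 95) = Add(Mul(-22, Mul(10, Pow(Add(1, Mul(5, 8)), -1), Add(-1, Mul(2, 8)))), 95) = Add(Mul(-22, Mul(10, Pow(Add(1, 40), -1), Add(-1, 16))), 95) = Add(Mul(-22, Mul(10, Pow(41, -1), 15)), 95) = Add(Mul(-22, Mul(10, Rational(1, 41), 15)), 95) = Add(Mul(-22, Rational(150, 41)), 95) = Add(Rational(-3300, 41), 95) = Rational(595, 41)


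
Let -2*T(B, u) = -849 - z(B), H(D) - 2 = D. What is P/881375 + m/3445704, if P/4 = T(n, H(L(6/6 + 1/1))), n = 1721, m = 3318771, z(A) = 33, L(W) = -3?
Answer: 977053337327/1012319121000 ≈ 0.96516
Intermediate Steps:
H(D) = 2 + D
T(B, u) = 441 (T(B, u) = -(-849 - 1*33)/2 = -(-849 - 33)/2 = -½*(-882) = 441)
P = 1764 (P = 4*441 = 1764)
P/881375 + m/3445704 = 1764/881375 + 3318771/3445704 = 1764*(1/881375) + 3318771*(1/3445704) = 1764/881375 + 1106257/1148568 = 977053337327/1012319121000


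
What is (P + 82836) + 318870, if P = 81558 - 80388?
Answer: 402876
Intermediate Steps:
P = 1170
(P + 82836) + 318870 = (1170 + 82836) + 318870 = 84006 + 318870 = 402876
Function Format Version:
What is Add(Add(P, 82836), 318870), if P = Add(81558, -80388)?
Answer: 402876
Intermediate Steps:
P = 1170
Add(Add(P, 82836), 318870) = Add(Add(1170, 82836), 318870) = Add(84006, 318870) = 402876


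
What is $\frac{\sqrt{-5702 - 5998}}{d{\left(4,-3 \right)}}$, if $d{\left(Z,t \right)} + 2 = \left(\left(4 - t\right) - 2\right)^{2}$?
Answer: $\frac{30 i \sqrt{13}}{23} \approx 4.7029 i$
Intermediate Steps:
$d{\left(Z,t \right)} = -2 + \left(2 - t\right)^{2}$ ($d{\left(Z,t \right)} = -2 + \left(\left(4 - t\right) - 2\right)^{2} = -2 + \left(2 - t\right)^{2}$)
$\frac{\sqrt{-5702 - 5998}}{d{\left(4,-3 \right)}} = \frac{\sqrt{-5702 - 5998}}{-2 + \left(-2 - 3\right)^{2}} = \frac{\sqrt{-11700}}{-2 + \left(-5\right)^{2}} = \frac{30 i \sqrt{13}}{-2 + 25} = \frac{30 i \sqrt{13}}{23}$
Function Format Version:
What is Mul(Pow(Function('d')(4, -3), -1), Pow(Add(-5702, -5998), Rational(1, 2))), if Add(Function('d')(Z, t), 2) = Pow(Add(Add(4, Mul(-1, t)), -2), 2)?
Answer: Mul(Rational(30, 23), I, Pow(13, Rational(1, 2))) ≈ Mul(4.7029, I)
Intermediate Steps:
Function('d')(Z, t) = Add(-2, Pow(Add(2, Mul(-1, t)), 2)) (Function('d')(Z, t) = Add(-2, Pow(Add(Add(4, Mul(-1, t)), -2), 2)) = Add(-2, Pow(Add(2, Mul(-1, t)), 2)))
Mul(Pow(Function('d')(4, -3), -1), Pow(Add(-5702, -5998), Rational(1, 2))) = Mul(Pow(Add(-2, Pow(Add(-2, -3), 2)), -1), Pow(Add(-5702, -5998), Rational(1, 2))) = Mul(Pow(Add(-2, Pow(-5, 2)), -1), Pow(-11700, Rational(1, 2))) = Mul(Pow(Add(-2, 25), -1), Mul(30, I, Pow(13, Rational(1, 2)))) = Mul(Pow(23, -1), Mul(30, I, Pow(13, Rational(1, 2)))) = Mul(Rational(1, 23), Mul(30, I, Pow(13, Rational(1, 2)))) = Mul(Rational(30, 23), I, Pow(13, Rational(1, 2)))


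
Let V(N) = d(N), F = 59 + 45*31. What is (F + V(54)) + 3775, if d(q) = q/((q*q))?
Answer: 282367/54 ≈ 5229.0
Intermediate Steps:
d(q) = 1/q (d(q) = q/(q**2) = q/q**2 = 1/q)
F = 1454 (F = 59 + 1395 = 1454)
V(N) = 1/N
(F + V(54)) + 3775 = (1454 + 1/54) + 3775 = 78517/54 + 3775 = 282367/54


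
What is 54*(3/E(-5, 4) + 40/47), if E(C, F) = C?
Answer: 3186/235 ≈ 13.557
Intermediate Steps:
54*(3/E(-5, 4) + 40/47) = 54*(3/(-5) + 40/47) = 54*(3*(-⅕) + 40*(1/47)) = 54*(-⅗ + 40/47) = 54*(59/235) = 3186/235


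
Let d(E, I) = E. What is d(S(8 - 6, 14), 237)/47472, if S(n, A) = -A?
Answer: -7/23736 ≈ -0.00029491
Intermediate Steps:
d(S(8 - 6, 14), 237)/47472 = -1*14/47472 = -14*1/47472 = -7/23736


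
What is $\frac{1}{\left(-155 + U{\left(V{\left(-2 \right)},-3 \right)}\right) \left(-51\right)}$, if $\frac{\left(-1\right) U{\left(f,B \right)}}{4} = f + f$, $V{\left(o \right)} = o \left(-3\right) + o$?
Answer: $\frac{1}{9537} \approx 0.00010485$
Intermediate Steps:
$V{\left(o \right)} = - 2 o$ ($V{\left(o \right)} = - 3 o + o = - 2 o$)
$U{\left(f,B \right)} = - 8 f$ ($U{\left(f,B \right)} = - 4 \left(f + f\right) = - 4 \cdot 2 f = - 8 f$)
$\frac{1}{\left(-155 + U{\left(V{\left(-2 \right)},-3 \right)}\right) \left(-51\right)} = \frac{1}{\left(-155 - 8 \left(\left(-2\right) \left(-2\right)\right)\right) \left(-51\right)} = \frac{1}{\left(-155 - 32\right) \left(-51\right)} = \frac{1}{\left(-187\right) \left(-51\right)} = \frac{1}{9537}$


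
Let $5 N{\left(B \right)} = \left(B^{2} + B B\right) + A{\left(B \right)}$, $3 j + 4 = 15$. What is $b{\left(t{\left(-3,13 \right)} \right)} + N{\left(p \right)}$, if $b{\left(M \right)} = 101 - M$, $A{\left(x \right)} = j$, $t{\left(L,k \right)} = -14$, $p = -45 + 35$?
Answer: $\frac{2336}{15} \approx 155.73$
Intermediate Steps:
$p = -10$
$j = \frac{11}{3}$ ($j = - \frac{4}{3} + \frac{1}{3} \cdot 15 = - \frac{4}{3} + 5 = \frac{11}{3} \approx 3.6667$)
$A{\left(x \right)} = \frac{11}{3}$
$N{\left(B \right)} = \frac{11}{15} + \frac{2 B^{2}}{5}$ ($N{\left(B \right)} = \frac{\left(B^{2} + B B\right) + \frac{11}{3}}{5} = \frac{\left(B^{2} + B^{2}\right) + \frac{11}{3}}{5} = \frac{2 B^{2} + \frac{11}{3}}{5} = \frac{\frac{11}{3} + 2 B^{2}}{5} = \frac{11}{15} + \frac{2 B^{2}}{5}$)
$b{\left(t{\left(-3,13 \right)} \right)} + N{\left(p \right)} = \left(101 - -14\right) + \left(\frac{11}{15} + \frac{2 \left(-10\right)^{2}}{5}\right) = \left(101 + 14\right) + \left(\frac{11}{15} + \frac{2}{5} \cdot 100\right) = 115 + \left(\frac{11}{15} + 40\right) = 115 + \frac{611}{15} = \frac{2336}{15}$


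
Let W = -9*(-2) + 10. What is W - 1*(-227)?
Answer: 255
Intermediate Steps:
W = 28 (W = 18 + 10 = 28)
W - 1*(-227) = 28 - 1*(-227) = 28 + 227 = 255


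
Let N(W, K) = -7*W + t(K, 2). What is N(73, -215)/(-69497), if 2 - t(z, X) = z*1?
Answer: 294/69497 ≈ 0.0042304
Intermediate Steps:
t(z, X) = 2 - z
N(W, K) = 2 - K - 7*W (N(W, K) = -7*W + (2 - K) = 2 - K - 7*W)
N(73, -215)/(-69497) = (2 - 1*(-215) - 7*73)/(-69497) = (2 + 215 - 511)*(-1/69497) = -294*(-1/69497) = 294/69497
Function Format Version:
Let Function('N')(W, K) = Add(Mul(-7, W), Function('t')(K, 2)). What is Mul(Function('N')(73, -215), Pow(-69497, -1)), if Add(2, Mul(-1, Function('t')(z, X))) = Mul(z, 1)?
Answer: Rational(294, 69497) ≈ 0.0042304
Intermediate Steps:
Function('t')(z, X) = Add(2, Mul(-1, z)) (Function('t')(z, X) = Add(2, Mul(-1, Mul(z, 1))) = Add(2, Mul(-1, z)))
Function('N')(W, K) = Add(2, Mul(-1, K), Mul(-7, W)) (Function('N')(W, K) = Add(Mul(-7, W), Add(2, Mul(-1, K))) = Add(2, Mul(-1, K), Mul(-7, W)))
Mul(Function('N')(73, -215), Pow(-69497, -1)) = Mul(Add(2, Mul(-1, -215), Mul(-7, 73)), Pow(-69497, -1)) = Mul(Add(2, 215, -511), Rational(-1, 69497)) = Mul(-294, Rational(-1, 69497)) = Rational(294, 69497)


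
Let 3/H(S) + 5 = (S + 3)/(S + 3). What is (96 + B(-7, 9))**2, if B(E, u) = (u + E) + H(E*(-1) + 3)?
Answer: 151321/16 ≈ 9457.6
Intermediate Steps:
H(S) = -3/4 (H(S) = 3/(-5 + (S + 3)/(S + 3)) = 3/(-5 + (3 + S)/(3 + S)) = 3/(-5 + 1) = 3/(-4) = 3*(-1/4) = -3/4)
B(E, u) = -3/4 + E + u (B(E, u) = (u + E) - 3/4 = (E + u) - 3/4 = -3/4 + E + u)
(96 + B(-7, 9))**2 = (96 + (-3/4 - 7 + 9))**2 = (96 + 5/4)**2 = (389/4)**2 = 151321/16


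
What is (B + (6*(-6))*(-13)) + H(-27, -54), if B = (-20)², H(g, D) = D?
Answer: 814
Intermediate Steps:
B = 400
(B + (6*(-6))*(-13)) + H(-27, -54) = (400 + (6*(-6))*(-13)) - 54 = (400 - 36*(-13)) - 54 = (400 + 468) - 54 = 868 - 54 = 814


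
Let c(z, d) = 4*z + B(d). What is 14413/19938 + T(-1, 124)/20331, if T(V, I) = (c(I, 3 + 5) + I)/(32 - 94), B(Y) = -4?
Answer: 3025936963/4188714606 ≈ 0.72240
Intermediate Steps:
c(z, d) = -4 + 4*z (c(z, d) = 4*z - 4 = -4 + 4*z)
T(V, I) = 2/31 - 5*I/62 (T(V, I) = ((-4 + 4*I) + I)/(32 - 94) = (-4 + 5*I)/(-62) = (-4 + 5*I)*(-1/62) = 2/31 - 5*I/62)
14413/19938 + T(-1, 124)/20331 = 14413/19938 + (2/31 - 5/62*124)/20331 = 14413*(1/19938) + (2/31 - 10)*(1/20331) = 14413/19938 - 308/31*1/20331 = 14413/19938 - 308/630261 = 3025936963/4188714606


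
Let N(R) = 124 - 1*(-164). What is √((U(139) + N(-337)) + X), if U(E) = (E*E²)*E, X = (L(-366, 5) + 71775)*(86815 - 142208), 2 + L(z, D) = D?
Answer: 5*I*√144107897 ≈ 60023.0*I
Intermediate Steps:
N(R) = 288 (N(R) = 124 + 164 = 288)
L(z, D) = -2 + D
X = -3975998754 (X = ((-2 + 5) + 71775)*(86815 - 142208) = (3 + 71775)*(-55393) = 71778*(-55393) = -3975998754)
U(E) = E⁴ (U(E) = E³*E = E⁴)
√((U(139) + N(-337)) + X) = √((139⁴ + 288) - 3975998754) = √((373301041 + 288) - 3975998754) = √(373301329 - 3975998754) = √(-3602697425) = 5*I*√144107897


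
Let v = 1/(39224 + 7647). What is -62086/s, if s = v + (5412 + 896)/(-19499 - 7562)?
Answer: 78748400469266/295635207 ≈ 2.6637e+5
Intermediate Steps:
v = 1/46871 ≈ 2.1335e-5
s = -295635207/1268376131 (s = 1/46871 + (5412 + 896)/(-19499 - 7562) = 1/46871 + 6308/(-27061) = 1/46871 + 6308*(-1/27061) = 1/46871 - 6308/27061 = -295635207/1268376131 ≈ -0.23308)
-62086/s = -62086/(-295635207/1268376131) = -62086*(-1268376131/295635207) = 78748400469266/295635207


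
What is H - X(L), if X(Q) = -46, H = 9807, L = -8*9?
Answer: 9853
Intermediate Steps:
L = -72
H - X(L) = 9807 - 1*(-46) = 9807 + 46 = 9853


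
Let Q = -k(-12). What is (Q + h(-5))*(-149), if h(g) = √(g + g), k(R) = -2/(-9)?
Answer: 298/9 - 149*I*√10 ≈ 33.111 - 471.18*I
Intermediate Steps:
k(R) = 2/9 (k(R) = -2*(-⅑) = 2/9)
h(g) = √2*√g (h(g) = √(2*g) = √2*√g)
Q = -2/9 (Q = -1*2/9 = -2/9 ≈ -0.22222)
(Q + h(-5))*(-149) = (-2/9 + √2*√(-5))*(-149) = (-2/9 + √2*(I*√5))*(-149) = (-2/9 + I*√10)*(-149) = 298/9 - 149*I*√10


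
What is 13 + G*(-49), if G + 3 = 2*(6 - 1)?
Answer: -330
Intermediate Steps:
G = 7 (G = -3 + 2*(6 - 1) = -3 + 2*5 = -3 + 10 = 7)
13 + G*(-49) = 13 + 7*(-49) = 13 - 343 = -330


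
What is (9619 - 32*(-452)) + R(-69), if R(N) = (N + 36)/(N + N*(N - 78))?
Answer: 80870703/3358 ≈ 24083.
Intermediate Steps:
R(N) = (36 + N)/(N + N*(-78 + N))
(9619 - 32*(-452)) + R(-69) = (9619 - 32*(-452)) + (36 - 69)/((-69)*(-77 - 69)) = (9619 + 14464) - 1/69*(-33)/(-146) = 24083 - 1/69*(-1/146)*(-33) = 24083 - 11/3358 = 80870703/3358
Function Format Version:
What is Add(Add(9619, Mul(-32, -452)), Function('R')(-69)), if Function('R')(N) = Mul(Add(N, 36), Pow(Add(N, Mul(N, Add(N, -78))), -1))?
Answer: Rational(80870703, 3358) ≈ 24083.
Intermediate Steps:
Function('R')(N) = Mul(Pow(Add(N, Mul(N, Add(-78, N))), -1), Add(36, N)) (Function('R')(N) = Mul(Add(36, N), Pow(Add(N, Mul(N, Add(-78, N))), -1)) = Mul(Pow(Add(N, Mul(N, Add(-78, N))), -1), Add(36, N)))
Add(Add(9619, Mul(-32, -452)), Function('R')(-69)) = Add(Add(9619, Mul(-32, -452)), Mul(Pow(-69, -1), Pow(Add(-77, -69), -1), Add(36, -69))) = Add(Add(9619, 14464), Mul(Rational(-1, 69), Pow(-146, -1), -33)) = Add(24083, Mul(Rational(-1, 69), Rational(-1, 146), -33)) = Add(24083, Rational(-11, 3358)) = Rational(80870703, 3358)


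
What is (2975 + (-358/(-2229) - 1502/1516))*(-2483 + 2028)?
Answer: -2286422244925/1689582 ≈ -1.3532e+6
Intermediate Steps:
(2975 + (-358/(-2229) - 1502/1516))*(-2483 + 2028) = (2975 + (-358*(-1/2229) - 1502*1/1516))*(-455) = (2975 + (358/2229 - 751/758))*(-455) = (2975 - 1402615/1689582)*(-455) = (5025103835/1689582)*(-455) = -2286422244925/1689582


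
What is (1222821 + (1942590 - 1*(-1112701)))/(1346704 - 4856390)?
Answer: -2139056/1754843 ≈ -1.2189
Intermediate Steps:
(1222821 + (1942590 - 1*(-1112701)))/(1346704 - 4856390) = (1222821 + (1942590 + 1112701))/(-3509686) = (1222821 + 3055291)*(-1/3509686) = 4278112*(-1/3509686) = -2139056/1754843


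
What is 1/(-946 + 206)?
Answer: -1/740 ≈ -0.0013514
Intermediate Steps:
1/(-946 + 206) = 1/(-740) = -1/740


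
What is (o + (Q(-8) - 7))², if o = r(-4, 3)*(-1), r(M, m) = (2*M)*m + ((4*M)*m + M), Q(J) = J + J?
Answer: 2809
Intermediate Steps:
Q(J) = 2*J
r(M, m) = M + 6*M*m (r(M, m) = 2*M*m + (4*M*m + M) = 2*M*m + (M + 4*M*m) = M + 6*M*m)
o = 76 (o = -4*(1 + 6*3)*(-1) = -4*(1 + 18)*(-1) = -4*19*(-1) = -76*(-1) = 76)
(o + (Q(-8) - 7))² = (76 + (2*(-8) - 7))² = (76 + (-16 - 7))² = (76 - 23)² = 53² = 2809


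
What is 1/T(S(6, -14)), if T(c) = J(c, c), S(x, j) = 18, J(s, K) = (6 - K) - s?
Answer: -1/30 ≈ -0.033333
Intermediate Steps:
J(s, K) = 6 - K - s
T(c) = 6 - 2*c (T(c) = 6 - c - c = 6 - 2*c)
1/T(S(6, -14)) = 1/(6 - 2*18) = 1/(6 - 36) = 1/(-30) = -1/30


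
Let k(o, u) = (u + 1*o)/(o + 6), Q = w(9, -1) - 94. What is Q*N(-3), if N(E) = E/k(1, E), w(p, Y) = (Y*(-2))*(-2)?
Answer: -1029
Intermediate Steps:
w(p, Y) = 4*Y (w(p, Y) = -2*Y*(-2) = 4*Y)
Q = -98 (Q = 4*(-1) - 94 = -4 - 94 = -98)
k(o, u) = (o + u)/(6 + o) (k(o, u) = (u + o)/(6 + o) = (o + u)/(6 + o))
N(E) = E/(⅐ + E/7) (N(E) = E/(((1 + E)/(6 + 1))) = E/(((1 + E)/7)) = E/(⅐ + E/7))
Q*N(-3) = -686*(-3)/(1 - 3) = -686*(-3)/(-2) = -686*(-3)*(-1)/2 = -98*21/2 = -1029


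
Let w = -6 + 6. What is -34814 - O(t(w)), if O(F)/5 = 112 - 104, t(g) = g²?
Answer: -34854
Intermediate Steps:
w = 0
O(F) = 40 (O(F) = 5*(112 - 104) = 5*8 = 40)
-34814 - O(t(w)) = -34814 - 1*40 = -34814 - 40 = -34854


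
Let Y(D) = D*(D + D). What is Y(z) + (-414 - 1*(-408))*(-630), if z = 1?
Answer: 3782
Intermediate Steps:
Y(D) = 2*D² (Y(D) = D*(2*D) = 2*D²)
Y(z) + (-414 - 1*(-408))*(-630) = 2*1² + (-414 - 1*(-408))*(-630) = 2*1 + (-414 + 408)*(-630) = 2 - 6*(-630) = 2 + 3780 = 3782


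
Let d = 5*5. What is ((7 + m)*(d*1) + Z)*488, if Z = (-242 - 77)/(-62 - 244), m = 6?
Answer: 24343636/153 ≈ 1.5911e+5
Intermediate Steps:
d = 25
Z = 319/306 (Z = -319/(-306) = -319*(-1/306) = 319/306 ≈ 1.0425)
((7 + m)*(d*1) + Z)*488 = ((7 + 6)*(25*1) + 319/306)*488 = (13*25 + 319/306)*488 = (325 + 319/306)*488 = (99769/306)*488 = 24343636/153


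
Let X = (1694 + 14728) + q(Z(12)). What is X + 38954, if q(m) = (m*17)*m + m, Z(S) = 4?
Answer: 55652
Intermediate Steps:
q(m) = m + 17*m² (q(m) = (17*m)*m + m = 17*m² + m = m + 17*m²)
X = 16698 (X = (1694 + 14728) + 4*(1 + 17*4) = 16422 + 4*(1 + 68) = 16422 + 4*69 = 16422 + 276 = 16698)
X + 38954 = 16698 + 38954 = 55652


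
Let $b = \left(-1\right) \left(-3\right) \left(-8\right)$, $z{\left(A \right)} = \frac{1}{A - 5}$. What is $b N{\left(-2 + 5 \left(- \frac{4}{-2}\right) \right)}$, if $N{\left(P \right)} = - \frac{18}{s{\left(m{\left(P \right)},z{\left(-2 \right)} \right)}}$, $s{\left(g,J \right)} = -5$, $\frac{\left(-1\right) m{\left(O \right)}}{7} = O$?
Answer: $- \frac{432}{5} \approx -86.4$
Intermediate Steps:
$m{\left(O \right)} = - 7 O$
$z{\left(A \right)} = \frac{1}{-5 + A}$
$b = -24$ ($b = 3 \left(-8\right) = -24$)
$N{\left(P \right)} = \frac{18}{5}$ ($N{\left(P \right)} = - \frac{18}{-5} = \left(-18\right) \left(- \frac{1}{5}\right) = \frac{18}{5}$)
$b N{\left(-2 + 5 \left(- \frac{4}{-2}\right) \right)} = \left(-24\right) \frac{18}{5} = - \frac{432}{5}$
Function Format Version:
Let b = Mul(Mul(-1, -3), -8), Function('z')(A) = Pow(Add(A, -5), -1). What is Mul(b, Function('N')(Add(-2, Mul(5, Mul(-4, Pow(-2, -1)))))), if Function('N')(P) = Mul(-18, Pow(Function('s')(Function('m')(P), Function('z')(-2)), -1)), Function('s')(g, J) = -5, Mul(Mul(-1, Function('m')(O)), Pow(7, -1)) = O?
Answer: Rational(-432, 5) ≈ -86.400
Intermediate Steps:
Function('m')(O) = Mul(-7, O)
Function('z')(A) = Pow(Add(-5, A), -1)
b = -24 (b = Mul(3, -8) = -24)
Function('N')(P) = Rational(18, 5) (Function('N')(P) = Mul(-18, Pow(-5, -1)) = Mul(-18, Rational(-1, 5)) = Rational(18, 5))
Mul(b, Function('N')(Add(-2, Mul(5, Mul(-4, Pow(-2, -1)))))) = Mul(-24, Rational(18, 5)) = Rational(-432, 5)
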